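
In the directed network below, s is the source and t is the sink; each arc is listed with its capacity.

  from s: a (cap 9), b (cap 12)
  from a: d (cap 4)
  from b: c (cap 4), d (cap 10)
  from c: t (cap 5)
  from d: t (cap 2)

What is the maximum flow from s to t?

Augment s→a→d→t: bottleneck 2, flow now 2.
Augment s→b→c→t: bottleneck 4, flow now 6.
No augmenting path remains; maximum flow = 6.
In the residual graph, reachable from s: {s, a, b, d}.
Min-cut edges: b→c (4), d→t (2); capacity 4 + 2 = 6.
This cut is saturated, so no flow can exceed 6.

6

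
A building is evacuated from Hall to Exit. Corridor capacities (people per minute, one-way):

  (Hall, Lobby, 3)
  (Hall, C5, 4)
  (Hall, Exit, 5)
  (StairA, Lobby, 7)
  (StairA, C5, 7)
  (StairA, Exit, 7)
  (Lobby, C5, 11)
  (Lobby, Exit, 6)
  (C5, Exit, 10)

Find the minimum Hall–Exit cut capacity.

12

Augment Hall→Exit: bottleneck 5, flow now 5.
Augment Hall→Lobby→Exit: bottleneck 3, flow now 8.
Augment Hall→C5→Exit: bottleneck 4, flow now 12.
No augmenting path remains; maximum flow = 12.
By max-flow min-cut, the minimum cut capacity equals the max flow.
In the residual graph, reachable from Hall: {Hall}.
Min-cut edges: Hall→Lobby (3), Hall→C5 (4), Hall→Exit (5); capacity 3 + 4 + 5 = 12.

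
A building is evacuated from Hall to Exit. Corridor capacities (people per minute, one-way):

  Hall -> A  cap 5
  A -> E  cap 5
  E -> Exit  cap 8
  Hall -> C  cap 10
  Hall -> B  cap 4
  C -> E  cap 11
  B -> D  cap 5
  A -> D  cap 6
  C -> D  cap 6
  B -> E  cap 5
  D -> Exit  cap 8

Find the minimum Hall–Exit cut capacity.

16

Augment Hall→A→D→Exit: bottleneck 5, flow now 5.
Augment Hall→B→D→Exit: bottleneck 3, flow now 8.
Augment Hall→B→E→Exit: bottleneck 1, flow now 9.
Augment Hall→C→E→Exit: bottleneck 7, flow now 16.
No augmenting path remains; maximum flow = 16.
By max-flow min-cut, the minimum cut capacity equals the max flow.
In the residual graph, reachable from Hall: {Hall, A, B, C, D, E}.
Min-cut edges: D→Exit (8), E→Exit (8); capacity 8 + 8 = 16.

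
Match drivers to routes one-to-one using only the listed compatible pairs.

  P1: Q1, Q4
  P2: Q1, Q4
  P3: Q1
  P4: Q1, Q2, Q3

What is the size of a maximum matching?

3

Unit-capacity flow: source→left, listed edges, right→sink; max matching = max flow.
Augmenting path P1→Q1 (+1); matched 1.
Augmenting path P2→Q4 (+1); matched 2.
Augmenting path P4→Q2 (+1); matched 3.
No augmenting path remains; maximum matching = 3.
König certificate: {P4, Q1, Q4} is a vertex cover of size 3 (every listed pair touches it), so no matching can be larger.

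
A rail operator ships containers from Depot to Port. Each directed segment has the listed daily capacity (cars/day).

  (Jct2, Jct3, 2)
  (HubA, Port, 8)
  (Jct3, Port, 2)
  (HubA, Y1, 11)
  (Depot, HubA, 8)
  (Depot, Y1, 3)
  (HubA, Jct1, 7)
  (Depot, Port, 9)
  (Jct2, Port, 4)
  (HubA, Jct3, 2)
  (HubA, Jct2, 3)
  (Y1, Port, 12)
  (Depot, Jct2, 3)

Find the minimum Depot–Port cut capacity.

23

Augment Depot→Port: bottleneck 9, flow now 9.
Augment Depot→HubA→Port: bottleneck 8, flow now 17.
Augment Depot→Jct2→Port: bottleneck 3, flow now 20.
Augment Depot→Y1→Port: bottleneck 3, flow now 23.
No augmenting path remains; maximum flow = 23.
By max-flow min-cut, the minimum cut capacity equals the max flow.
In the residual graph, reachable from Depot: {Depot}.
Min-cut edges: Depot→HubA (8), Depot→Jct2 (3), Depot→Y1 (3), Depot→Port (9); capacity 8 + 3 + 3 + 9 = 23.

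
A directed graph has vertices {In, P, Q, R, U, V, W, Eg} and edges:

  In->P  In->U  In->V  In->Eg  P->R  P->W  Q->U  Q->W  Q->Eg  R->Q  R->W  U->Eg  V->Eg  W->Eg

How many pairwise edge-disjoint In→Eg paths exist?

Assign every edge capacity 1; by Menger, the answer equals the max flow.
Path In→Eg (+1); total 1.
Path In→U→Eg (+1); total 2.
Path In→V→Eg (+1); total 3.
Path In→P→W→Eg (+1); total 4.
No residual In→Eg path; max flow = 4.
Certifying cut of size 4: {In→Eg, In→P, In→U, In→V}.

4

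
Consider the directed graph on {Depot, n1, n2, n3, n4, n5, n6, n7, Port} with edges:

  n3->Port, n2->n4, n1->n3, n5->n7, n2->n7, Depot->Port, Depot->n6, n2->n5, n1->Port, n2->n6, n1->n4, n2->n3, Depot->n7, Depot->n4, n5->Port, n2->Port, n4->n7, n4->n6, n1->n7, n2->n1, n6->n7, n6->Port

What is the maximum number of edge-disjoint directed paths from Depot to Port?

Assign every edge capacity 1; by Menger, the answer equals the max flow.
Path Depot→Port (+1); total 1.
Path Depot→n6→Port (+1); total 2.
No residual Depot→Port path; max flow = 2.
Certifying cut of size 2: {Depot→Port, n6→Port}.

2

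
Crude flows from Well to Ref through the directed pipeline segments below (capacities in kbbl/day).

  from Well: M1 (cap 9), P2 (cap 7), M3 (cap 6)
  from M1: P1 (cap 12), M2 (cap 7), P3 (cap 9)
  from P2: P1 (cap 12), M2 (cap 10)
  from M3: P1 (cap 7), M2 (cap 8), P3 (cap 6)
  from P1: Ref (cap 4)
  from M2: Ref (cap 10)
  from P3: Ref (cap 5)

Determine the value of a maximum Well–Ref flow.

19

Augment Well→M1→P1→Ref: bottleneck 4, flow now 4.
Augment Well→M1→M2→Ref: bottleneck 5, flow now 9.
Augment Well→P2→M2→Ref: bottleneck 5, flow now 14.
Augment Well→M3→P3→Ref: bottleneck 5, flow now 19.
No augmenting path remains; maximum flow = 19.
In the residual graph, reachable from Well: {Well, M1, P2, M3, P1, M2, P3}.
Min-cut edges: P1→Ref (4), M2→Ref (10), P3→Ref (5); capacity 4 + 10 + 5 = 19.
This cut is saturated, so no flow can exceed 19.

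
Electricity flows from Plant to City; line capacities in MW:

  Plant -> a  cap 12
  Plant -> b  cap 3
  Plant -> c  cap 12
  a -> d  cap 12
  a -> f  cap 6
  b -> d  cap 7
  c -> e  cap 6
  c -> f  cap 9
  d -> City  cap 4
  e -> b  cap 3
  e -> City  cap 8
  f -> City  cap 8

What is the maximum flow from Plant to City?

18

Augment Plant→a→d→City: bottleneck 4, flow now 4.
Augment Plant→a→f→City: bottleneck 6, flow now 10.
Augment Plant→c→e→City: bottleneck 6, flow now 16.
Augment Plant→c→f→City: bottleneck 2, flow now 18.
No augmenting path remains; maximum flow = 18.
In the residual graph, reachable from Plant: {Plant, a, b, c, d, f}.
Min-cut edges: c→e (6), d→City (4), f→City (8); capacity 6 + 4 + 8 = 18.
This cut is saturated, so no flow can exceed 18.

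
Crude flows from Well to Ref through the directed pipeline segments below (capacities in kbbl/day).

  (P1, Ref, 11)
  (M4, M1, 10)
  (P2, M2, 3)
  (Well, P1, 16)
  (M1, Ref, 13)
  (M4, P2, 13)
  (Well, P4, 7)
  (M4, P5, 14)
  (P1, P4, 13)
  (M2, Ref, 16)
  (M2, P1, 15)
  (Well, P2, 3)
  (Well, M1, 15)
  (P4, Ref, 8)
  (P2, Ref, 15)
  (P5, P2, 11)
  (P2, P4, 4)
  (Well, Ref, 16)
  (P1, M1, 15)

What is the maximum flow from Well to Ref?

Augment Well→Ref: bottleneck 16, flow now 16.
Augment Well→P2→Ref: bottleneck 3, flow now 19.
Augment Well→P1→Ref: bottleneck 11, flow now 30.
Augment Well→M1→Ref: bottleneck 13, flow now 43.
Augment Well→P4→Ref: bottleneck 7, flow now 50.
Augment Well→P1→P4→Ref: bottleneck 1, flow now 51.
No augmenting path remains; maximum flow = 51.
In the residual graph, reachable from Well: {Well, P1, M1, P4}.
Min-cut edges: Well→P2 (3), Well→Ref (16), P1→Ref (11), M1→Ref (13), P4→Ref (8); capacity 3 + 16 + 11 + 13 + 8 = 51.
This cut is saturated, so no flow can exceed 51.

51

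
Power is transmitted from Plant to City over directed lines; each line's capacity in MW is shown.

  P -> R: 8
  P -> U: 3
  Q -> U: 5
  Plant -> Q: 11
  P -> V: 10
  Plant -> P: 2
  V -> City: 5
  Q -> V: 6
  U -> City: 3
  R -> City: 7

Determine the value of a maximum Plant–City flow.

10

Augment Plant→P→R→City: bottleneck 2, flow now 2.
Augment Plant→Q→U→City: bottleneck 3, flow now 5.
Augment Plant→Q→V→City: bottleneck 5, flow now 10.
No augmenting path remains; maximum flow = 10.
In the residual graph, reachable from Plant: {Plant, Q, U, V}.
Min-cut edges: Plant→P (2), U→City (3), V→City (5); capacity 2 + 3 + 5 = 10.
This cut is saturated, so no flow can exceed 10.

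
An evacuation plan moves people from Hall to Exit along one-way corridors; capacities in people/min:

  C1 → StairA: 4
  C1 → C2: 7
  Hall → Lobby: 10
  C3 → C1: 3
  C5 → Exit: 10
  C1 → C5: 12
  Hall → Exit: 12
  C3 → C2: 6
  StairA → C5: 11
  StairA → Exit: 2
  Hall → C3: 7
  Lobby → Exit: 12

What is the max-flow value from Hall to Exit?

25

Augment Hall→Exit: bottleneck 12, flow now 12.
Augment Hall→Lobby→Exit: bottleneck 10, flow now 22.
Augment Hall→C3→C1→StairA→Exit: bottleneck 2, flow now 24.
Augment Hall→C3→C1→C5→Exit: bottleneck 1, flow now 25.
No augmenting path remains; maximum flow = 25.
In the residual graph, reachable from Hall: {Hall, C3, C2}.
Min-cut edges: Hall→Lobby (10), Hall→Exit (12), C3→C1 (3); capacity 10 + 12 + 3 = 25.
This cut is saturated, so no flow can exceed 25.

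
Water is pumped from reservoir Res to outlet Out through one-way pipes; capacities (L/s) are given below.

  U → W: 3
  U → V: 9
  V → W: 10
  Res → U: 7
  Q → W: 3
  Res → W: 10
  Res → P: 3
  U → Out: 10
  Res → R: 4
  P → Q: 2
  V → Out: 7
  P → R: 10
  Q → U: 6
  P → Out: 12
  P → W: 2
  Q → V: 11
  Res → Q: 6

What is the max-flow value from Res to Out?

Augment Res→P→Out: bottleneck 3, flow now 3.
Augment Res→U→Out: bottleneck 7, flow now 10.
Augment Res→Q→U→Out: bottleneck 3, flow now 13.
Augment Res→Q→V→Out: bottleneck 3, flow now 16.
No augmenting path remains; maximum flow = 16.
In the residual graph, reachable from Res: {Res, R, W}.
Min-cut edges: Res→P (3), Res→Q (6), Res→U (7); capacity 3 + 6 + 7 = 16.
This cut is saturated, so no flow can exceed 16.

16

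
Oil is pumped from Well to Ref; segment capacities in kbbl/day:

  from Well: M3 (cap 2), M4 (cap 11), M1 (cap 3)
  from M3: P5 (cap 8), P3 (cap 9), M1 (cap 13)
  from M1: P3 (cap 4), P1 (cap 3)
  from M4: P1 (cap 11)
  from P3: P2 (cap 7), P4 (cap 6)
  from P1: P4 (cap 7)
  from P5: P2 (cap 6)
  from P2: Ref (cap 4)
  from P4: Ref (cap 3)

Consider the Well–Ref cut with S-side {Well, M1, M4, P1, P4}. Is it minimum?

No — its capacity is 9, but the minimum cut has capacity 7.

Given cut capacity: 2 + 4 + 3 = 9.
Augment Well→M3→P3→P2→Ref: bottleneck 2, flow now 2.
Augment Well→M1→P3→P2→Ref: bottleneck 2, flow now 4.
Augment Well→M1→P3→P4→Ref: bottleneck 1, flow now 5.
Augment Well→M4→P1→P4→Ref: bottleneck 2, flow now 7.
No augmenting path remains; maximum flow = 7.
In the residual graph, reachable from Well: {Well, M3, M1, M4, P3, P1, P5, P2, P4}.
Min-cut edges: P2→Ref (4), P4→Ref (3); capacity 4 + 3 = 7.
Cut capacity 9 exceeds the max flow 7, so it is not minimum.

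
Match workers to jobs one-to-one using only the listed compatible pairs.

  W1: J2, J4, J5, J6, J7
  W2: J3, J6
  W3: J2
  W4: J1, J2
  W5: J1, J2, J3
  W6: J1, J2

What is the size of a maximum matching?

5

Unit-capacity flow: source→left, listed edges, right→sink; max matching = max flow.
Augmenting path W1→J2 (+1); matched 1.
Augmenting path W2→J3 (+1); matched 2.
Augmenting path W4→J1 (+1); matched 3.
Augmenting path W3→J2→W1→J4 (+1); matched 4.
Augmenting path W5→J3→W2→J6 (+1); matched 5.
No augmenting path remains; maximum matching = 5.
König certificate: {W1, W2, W5, J1, J2} is a vertex cover of size 5 (every listed pair touches it), so no matching can be larger.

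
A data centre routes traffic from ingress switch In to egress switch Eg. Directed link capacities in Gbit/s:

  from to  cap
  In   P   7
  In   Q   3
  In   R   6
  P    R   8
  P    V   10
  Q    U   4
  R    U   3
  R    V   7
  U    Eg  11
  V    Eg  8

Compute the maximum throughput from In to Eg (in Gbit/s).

Augment In→P→V→Eg: bottleneck 7, flow now 7.
Augment In→Q→U→Eg: bottleneck 3, flow now 10.
Augment In→R→U→Eg: bottleneck 3, flow now 13.
Augment In→R→V→Eg: bottleneck 1, flow now 14.
No augmenting path remains; maximum flow = 14.
In the residual graph, reachable from In: {In, P, R, V}.
Min-cut edges: In→Q (3), R→U (3), V→Eg (8); capacity 3 + 3 + 8 = 14.
This cut is saturated, so no flow can exceed 14.

14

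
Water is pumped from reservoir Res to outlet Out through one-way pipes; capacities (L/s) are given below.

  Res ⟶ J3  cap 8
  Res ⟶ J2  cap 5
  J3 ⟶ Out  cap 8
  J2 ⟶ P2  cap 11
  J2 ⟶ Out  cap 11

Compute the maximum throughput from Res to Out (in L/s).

13

Augment Res→J3→Out: bottleneck 8, flow now 8.
Augment Res→J2→Out: bottleneck 5, flow now 13.
No augmenting path remains; maximum flow = 13.
In the residual graph, reachable from Res: {Res}.
Min-cut edges: Res→J3 (8), Res→J2 (5); capacity 8 + 5 = 13.
This cut is saturated, so no flow can exceed 13.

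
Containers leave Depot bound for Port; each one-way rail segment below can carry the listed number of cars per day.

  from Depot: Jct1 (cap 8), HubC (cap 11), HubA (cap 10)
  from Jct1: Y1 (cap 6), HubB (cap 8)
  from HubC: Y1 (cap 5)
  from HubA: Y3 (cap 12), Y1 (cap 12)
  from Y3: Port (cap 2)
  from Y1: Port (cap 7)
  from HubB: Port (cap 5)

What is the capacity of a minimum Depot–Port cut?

Augment Depot→Jct1→Y1→Port: bottleneck 6, flow now 6.
Augment Depot→Jct1→HubB→Port: bottleneck 2, flow now 8.
Augment Depot→HubC→Y1→Port: bottleneck 1, flow now 9.
Augment Depot→HubA→Y3→Port: bottleneck 2, flow now 11.
Augment Depot→HubC→Y1→Jct1→HubB→Port: bottleneck 3, flow now 14. (uses reverse residual edge)
No augmenting path remains; maximum flow = 14.
By max-flow min-cut, the minimum cut capacity equals the max flow.
In the residual graph, reachable from Depot: {Depot, Jct1, HubC, HubA, Y3, Y1, HubB}.
Min-cut edges: Y3→Port (2), Y1→Port (7), HubB→Port (5); capacity 2 + 7 + 5 = 14.

14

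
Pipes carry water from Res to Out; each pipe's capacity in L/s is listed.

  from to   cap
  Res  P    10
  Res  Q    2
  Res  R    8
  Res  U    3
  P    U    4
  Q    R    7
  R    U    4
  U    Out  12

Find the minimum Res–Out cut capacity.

11

Augment Res→U→Out: bottleneck 3, flow now 3.
Augment Res→P→U→Out: bottleneck 4, flow now 7.
Augment Res→R→U→Out: bottleneck 4, flow now 11.
No augmenting path remains; maximum flow = 11.
By max-flow min-cut, the minimum cut capacity equals the max flow.
In the residual graph, reachable from Res: {Res, P, Q, R}.
Min-cut edges: Res→U (3), P→U (4), R→U (4); capacity 3 + 4 + 4 = 11.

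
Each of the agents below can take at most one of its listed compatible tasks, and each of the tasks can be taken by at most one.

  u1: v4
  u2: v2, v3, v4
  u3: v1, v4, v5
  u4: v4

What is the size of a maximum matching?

Unit-capacity flow: source→left, listed edges, right→sink; max matching = max flow.
Augmenting path u1→v4 (+1); matched 1.
Augmenting path u2→v2 (+1); matched 2.
Augmenting path u3→v1 (+1); matched 3.
No augmenting path remains; maximum matching = 3.
König certificate: {u2, u3, v4} is a vertex cover of size 3 (every listed pair touches it), so no matching can be larger.

3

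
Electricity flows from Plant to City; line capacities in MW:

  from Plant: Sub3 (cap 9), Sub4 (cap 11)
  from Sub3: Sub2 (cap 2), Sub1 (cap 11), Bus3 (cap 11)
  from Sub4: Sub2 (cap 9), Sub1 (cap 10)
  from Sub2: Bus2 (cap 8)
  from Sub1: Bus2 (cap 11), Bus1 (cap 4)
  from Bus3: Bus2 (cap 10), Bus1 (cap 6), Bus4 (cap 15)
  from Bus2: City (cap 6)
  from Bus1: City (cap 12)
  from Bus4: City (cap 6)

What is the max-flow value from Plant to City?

19

Augment Plant→Sub3→Sub2→Bus2→City: bottleneck 2, flow now 2.
Augment Plant→Sub3→Sub1→Bus2→City: bottleneck 4, flow now 6.
Augment Plant→Sub3→Sub1→Bus1→City: bottleneck 3, flow now 9.
Augment Plant→Sub4→Sub1→Bus1→City: bottleneck 1, flow now 10.
Augment Plant→Sub4→Sub2→Sub3→Bus3→Bus1→City: bottleneck 2, flow now 12. (uses reverse residual edge)
Augment Plant→Sub4→Sub1→Sub3→Bus3→Bus1→City: bottleneck 4, flow now 16. (uses reverse residual edge)
Augment Plant→Sub4→Sub1→Sub3→Bus3→Bus4→City: bottleneck 3, flow now 19. (uses reverse residual edge)
No augmenting path remains; maximum flow = 19.
In the residual graph, reachable from Plant: {Plant, Sub4, Sub2, Sub1, Bus2}.
Min-cut edges: Plant→Sub3 (9), Sub1→Bus1 (4), Bus2→City (6); capacity 9 + 4 + 6 = 19.
This cut is saturated, so no flow can exceed 19.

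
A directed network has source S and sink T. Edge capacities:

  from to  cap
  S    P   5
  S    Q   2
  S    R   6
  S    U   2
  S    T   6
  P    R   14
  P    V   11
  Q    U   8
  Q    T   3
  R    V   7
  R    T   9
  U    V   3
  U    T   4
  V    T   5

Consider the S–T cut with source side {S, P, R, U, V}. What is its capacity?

26

Edges leaving {S, P, R, U, V}: S→Q (2), S→T (6), R→T (9), U→T (4), V→T (5).
Cut capacity = 2 + 6 + 9 + 4 + 5 = 26.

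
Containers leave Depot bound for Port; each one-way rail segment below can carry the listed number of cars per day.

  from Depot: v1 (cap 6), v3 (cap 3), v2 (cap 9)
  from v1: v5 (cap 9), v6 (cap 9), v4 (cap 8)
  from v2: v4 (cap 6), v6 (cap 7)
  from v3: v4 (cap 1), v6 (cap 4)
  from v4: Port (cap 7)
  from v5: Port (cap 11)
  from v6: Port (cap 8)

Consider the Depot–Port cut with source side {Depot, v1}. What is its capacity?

38

Edges leaving {Depot, v1}: Depot→v2 (9), Depot→v3 (3), v1→v4 (8), v1→v5 (9), v1→v6 (9).
Cut capacity = 9 + 3 + 8 + 9 + 9 = 38.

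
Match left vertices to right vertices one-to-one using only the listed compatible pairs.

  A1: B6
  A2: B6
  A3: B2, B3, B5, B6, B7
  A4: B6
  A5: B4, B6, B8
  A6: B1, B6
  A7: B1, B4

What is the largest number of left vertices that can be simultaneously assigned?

5

Unit-capacity flow: source→left, listed edges, right→sink; max matching = max flow.
Augmenting path A1→B6 (+1); matched 1.
Augmenting path A3→B2 (+1); matched 2.
Augmenting path A5→B4 (+1); matched 3.
Augmenting path A6→B1 (+1); matched 4.
Augmenting path A7→B4→A5→B8 (+1); matched 5.
No augmenting path remains; maximum matching = 5.
König certificate: {A3, A5, A6, A7, B6} is a vertex cover of size 5 (every listed pair touches it), so no matching can be larger.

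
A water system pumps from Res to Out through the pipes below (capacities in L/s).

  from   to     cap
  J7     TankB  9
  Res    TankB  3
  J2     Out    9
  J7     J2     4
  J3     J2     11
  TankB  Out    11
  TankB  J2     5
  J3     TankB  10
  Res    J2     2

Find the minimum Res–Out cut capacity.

5

Augment Res→TankB→Out: bottleneck 3, flow now 3.
Augment Res→J2→Out: bottleneck 2, flow now 5.
No augmenting path remains; maximum flow = 5.
By max-flow min-cut, the minimum cut capacity equals the max flow.
In the residual graph, reachable from Res: {Res}.
Min-cut edges: Res→TankB (3), Res→J2 (2); capacity 3 + 2 = 5.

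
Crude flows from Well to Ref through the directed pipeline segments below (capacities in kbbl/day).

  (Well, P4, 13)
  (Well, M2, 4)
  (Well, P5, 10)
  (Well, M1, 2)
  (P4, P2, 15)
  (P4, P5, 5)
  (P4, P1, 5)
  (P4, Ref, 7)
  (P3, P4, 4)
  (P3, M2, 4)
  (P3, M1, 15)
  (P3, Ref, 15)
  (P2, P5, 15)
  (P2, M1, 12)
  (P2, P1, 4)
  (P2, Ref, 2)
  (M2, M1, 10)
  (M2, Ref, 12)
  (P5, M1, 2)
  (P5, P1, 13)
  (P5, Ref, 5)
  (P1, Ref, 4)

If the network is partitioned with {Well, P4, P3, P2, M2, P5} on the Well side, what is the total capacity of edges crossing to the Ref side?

104

Edges leaving {Well, P4, P3, P2, M2, P5}: Well→M1 (2), P4→P1 (5), P4→Ref (7), P3→M1 (15), P3→Ref (15), P2→M1 (12), P2→P1 (4), P2→Ref (2), M2→M1 (10), M2→Ref (12), P5→M1 (2), P5→P1 (13), P5→Ref (5).
Cut capacity = 2 + 5 + 7 + 15 + 15 + 12 + 4 + 2 + 10 + 12 + 2 + 13 + 5 = 104.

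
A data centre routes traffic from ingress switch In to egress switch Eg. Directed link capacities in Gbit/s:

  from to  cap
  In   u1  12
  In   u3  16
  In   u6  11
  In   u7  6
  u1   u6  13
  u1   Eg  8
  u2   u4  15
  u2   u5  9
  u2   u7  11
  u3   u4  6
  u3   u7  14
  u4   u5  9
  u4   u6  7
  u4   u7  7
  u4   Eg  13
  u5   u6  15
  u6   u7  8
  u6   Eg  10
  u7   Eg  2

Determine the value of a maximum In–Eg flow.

26

Augment In→u1→Eg: bottleneck 8, flow now 8.
Augment In→u6→Eg: bottleneck 10, flow now 18.
Augment In→u7→Eg: bottleneck 2, flow now 20.
Augment In→u3→u4→Eg: bottleneck 6, flow now 26.
No augmenting path remains; maximum flow = 26.
In the residual graph, reachable from In: {In, u1, u3, u6, u7}.
Min-cut edges: u1→Eg (8), u3→u4 (6), u6→Eg (10), u7→Eg (2); capacity 8 + 6 + 10 + 2 = 26.
This cut is saturated, so no flow can exceed 26.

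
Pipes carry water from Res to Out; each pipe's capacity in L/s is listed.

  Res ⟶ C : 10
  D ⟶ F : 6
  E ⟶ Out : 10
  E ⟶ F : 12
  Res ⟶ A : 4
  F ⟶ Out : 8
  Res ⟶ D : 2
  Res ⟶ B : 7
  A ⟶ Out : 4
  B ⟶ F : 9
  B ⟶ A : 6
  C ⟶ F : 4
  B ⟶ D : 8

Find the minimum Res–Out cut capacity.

12

Augment Res→A→Out: bottleneck 4, flow now 4.
Augment Res→B→F→Out: bottleneck 7, flow now 11.
Augment Res→C→F→Out: bottleneck 1, flow now 12.
No augmenting path remains; maximum flow = 12.
By max-flow min-cut, the minimum cut capacity equals the max flow.
In the residual graph, reachable from Res: {Res, A, B, C, D, F}.
Min-cut edges: A→Out (4), F→Out (8); capacity 4 + 8 = 12.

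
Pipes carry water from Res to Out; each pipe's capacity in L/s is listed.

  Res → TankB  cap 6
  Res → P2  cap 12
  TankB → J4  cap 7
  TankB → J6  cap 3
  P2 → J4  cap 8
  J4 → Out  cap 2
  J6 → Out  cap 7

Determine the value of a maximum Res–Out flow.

Augment Res→TankB→J4→Out: bottleneck 2, flow now 2.
Augment Res→TankB→J6→Out: bottleneck 3, flow now 5.
No augmenting path remains; maximum flow = 5.
In the residual graph, reachable from Res: {Res, TankB, P2, J4}.
Min-cut edges: TankB→J6 (3), J4→Out (2); capacity 3 + 2 = 5.
This cut is saturated, so no flow can exceed 5.

5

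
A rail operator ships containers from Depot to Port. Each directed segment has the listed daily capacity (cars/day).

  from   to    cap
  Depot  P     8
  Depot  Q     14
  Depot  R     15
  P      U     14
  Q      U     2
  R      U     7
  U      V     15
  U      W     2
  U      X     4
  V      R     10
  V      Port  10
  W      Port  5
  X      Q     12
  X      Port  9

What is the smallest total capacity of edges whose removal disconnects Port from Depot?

Augment Depot→P→U→V→Port: bottleneck 8, flow now 8.
Augment Depot→Q→U→V→Port: bottleneck 2, flow now 10.
Augment Depot→R→U→W→Port: bottleneck 2, flow now 12.
Augment Depot→R→U→X→Port: bottleneck 4, flow now 16.
No augmenting path remains; maximum flow = 16.
By max-flow min-cut, the minimum cut capacity equals the max flow.
In the residual graph, reachable from Depot: {Depot, P, Q, R, U, V}.
Min-cut edges: U→W (2), U→X (4), V→Port (10); capacity 2 + 4 + 10 = 16.

16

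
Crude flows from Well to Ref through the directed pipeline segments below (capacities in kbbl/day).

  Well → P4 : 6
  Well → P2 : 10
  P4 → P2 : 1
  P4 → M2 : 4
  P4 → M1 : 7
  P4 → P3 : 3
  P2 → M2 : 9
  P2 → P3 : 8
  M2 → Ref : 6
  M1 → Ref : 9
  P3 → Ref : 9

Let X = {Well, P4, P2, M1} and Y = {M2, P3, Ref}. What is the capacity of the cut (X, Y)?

33

Edges leaving {Well, P4, P2, M1}: P4→M2 (4), P4→P3 (3), P2→M2 (9), P2→P3 (8), M1→Ref (9).
Cut capacity = 4 + 3 + 9 + 8 + 9 = 33.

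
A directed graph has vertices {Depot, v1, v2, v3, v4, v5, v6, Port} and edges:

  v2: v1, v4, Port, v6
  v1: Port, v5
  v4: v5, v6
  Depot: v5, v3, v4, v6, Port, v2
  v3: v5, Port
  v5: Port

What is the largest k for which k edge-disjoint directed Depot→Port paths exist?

4

Assign every edge capacity 1; by Menger, the answer equals the max flow.
Path Depot→Port (+1); total 1.
Path Depot→v2→Port (+1); total 2.
Path Depot→v3→Port (+1); total 3.
Path Depot→v5→Port (+1); total 4.
No residual Depot→Port path; max flow = 4.
Certifying cut of size 4: {Depot→Port, Depot→v2, Depot→v3, v5→Port}.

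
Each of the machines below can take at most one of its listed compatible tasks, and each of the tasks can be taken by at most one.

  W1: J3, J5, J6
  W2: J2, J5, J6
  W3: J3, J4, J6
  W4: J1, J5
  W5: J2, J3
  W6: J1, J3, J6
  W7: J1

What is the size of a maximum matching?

6

Unit-capacity flow: source→left, listed edges, right→sink; max matching = max flow.
Augmenting path W1→J3 (+1); matched 1.
Augmenting path W2→J2 (+1); matched 2.
Augmenting path W3→J4 (+1); matched 3.
Augmenting path W4→J1 (+1); matched 4.
Augmenting path W6→J6 (+1); matched 5.
Augmenting path W5→J2→W2→J5 (+1); matched 6.
No augmenting path remains; maximum matching = 6.
König certificate: {W3, J1, J2, J3, J5, J6} is a vertex cover of size 6 (every listed pair touches it), so no matching can be larger.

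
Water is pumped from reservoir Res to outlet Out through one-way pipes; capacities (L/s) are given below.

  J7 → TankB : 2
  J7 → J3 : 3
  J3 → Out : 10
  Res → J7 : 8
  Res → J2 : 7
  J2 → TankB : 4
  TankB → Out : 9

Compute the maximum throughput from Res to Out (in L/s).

Augment Res→J2→TankB→Out: bottleneck 4, flow now 4.
Augment Res→J7→TankB→Out: bottleneck 2, flow now 6.
Augment Res→J7→J3→Out: bottleneck 3, flow now 9.
No augmenting path remains; maximum flow = 9.
In the residual graph, reachable from Res: {Res, J2, J7}.
Min-cut edges: J2→TankB (4), J7→TankB (2), J7→J3 (3); capacity 4 + 2 + 3 = 9.
This cut is saturated, so no flow can exceed 9.

9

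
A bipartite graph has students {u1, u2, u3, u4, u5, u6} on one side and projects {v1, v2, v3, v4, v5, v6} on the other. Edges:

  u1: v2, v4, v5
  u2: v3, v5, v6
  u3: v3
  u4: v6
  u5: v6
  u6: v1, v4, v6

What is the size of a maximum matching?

5

Unit-capacity flow: source→left, listed edges, right→sink; max matching = max flow.
Augmenting path u1→v2 (+1); matched 1.
Augmenting path u2→v3 (+1); matched 2.
Augmenting path u4→v6 (+1); matched 3.
Augmenting path u6→v1 (+1); matched 4.
Augmenting path u3→v3→u2→v5 (+1); matched 5.
No augmenting path remains; maximum matching = 5.
König certificate: {u1, u2, u3, u6, v6} is a vertex cover of size 5 (every listed pair touches it), so no matching can be larger.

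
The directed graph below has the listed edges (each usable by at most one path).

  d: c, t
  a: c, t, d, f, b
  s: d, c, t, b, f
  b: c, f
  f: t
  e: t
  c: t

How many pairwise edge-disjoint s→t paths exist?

Assign every edge capacity 1; by Menger, the answer equals the max flow.
Path s→t (+1); total 1.
Path s→c→t (+1); total 2.
Path s→d→t (+1); total 3.
Path s→f→t (+1); total 4.
No residual s→t path; max flow = 4.
Certifying cut of size 4: {c→t, f→t, s→d, s→t}.

4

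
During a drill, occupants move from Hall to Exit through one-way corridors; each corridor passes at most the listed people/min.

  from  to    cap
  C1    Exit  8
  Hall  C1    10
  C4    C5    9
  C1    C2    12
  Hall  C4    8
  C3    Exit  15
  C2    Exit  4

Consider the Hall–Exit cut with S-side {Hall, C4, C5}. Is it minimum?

Yes — it is a minimum cut (capacity 10).

Given cut capacity: 10 = 10.
Augment Hall→C1→Exit: bottleneck 8, flow now 8.
Augment Hall→C1→C2→Exit: bottleneck 2, flow now 10.
No augmenting path remains; maximum flow = 10.
Cut capacity 10 equals the max flow, so it is a minimum cut.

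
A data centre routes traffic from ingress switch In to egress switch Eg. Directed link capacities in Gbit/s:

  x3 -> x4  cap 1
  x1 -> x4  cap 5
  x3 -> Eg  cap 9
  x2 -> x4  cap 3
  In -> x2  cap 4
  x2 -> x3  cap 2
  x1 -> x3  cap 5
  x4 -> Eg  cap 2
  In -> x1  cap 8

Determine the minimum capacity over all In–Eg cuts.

9

Augment In→x1→x3→Eg: bottleneck 5, flow now 5.
Augment In→x1→x4→Eg: bottleneck 2, flow now 7.
Augment In→x2→x3→Eg: bottleneck 2, flow now 9.
No augmenting path remains; maximum flow = 9.
By max-flow min-cut, the minimum cut capacity equals the max flow.
In the residual graph, reachable from In: {In, x1, x2, x4}.
Min-cut edges: x1→x3 (5), x2→x3 (2), x4→Eg (2); capacity 5 + 2 + 2 = 9.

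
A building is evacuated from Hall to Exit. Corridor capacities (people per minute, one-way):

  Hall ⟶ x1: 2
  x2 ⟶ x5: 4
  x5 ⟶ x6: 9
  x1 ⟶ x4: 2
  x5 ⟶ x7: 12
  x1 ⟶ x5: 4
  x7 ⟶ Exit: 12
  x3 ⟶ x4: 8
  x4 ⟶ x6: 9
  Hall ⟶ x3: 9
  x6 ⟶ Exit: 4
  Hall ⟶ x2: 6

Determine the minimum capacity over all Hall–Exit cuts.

10

Augment Hall→x1→x4→x6→Exit: bottleneck 2, flow now 2.
Augment Hall→x2→x5→x6→Exit: bottleneck 2, flow now 4.
Augment Hall→x2→x5→x7→Exit: bottleneck 2, flow now 6.
Augment Hall→x3→x4→x1→x5→x7→Exit: bottleneck 2, flow now 8. (uses reverse residual edge)
Augment Hall→x3→x4→x6→x5→x7→Exit: bottleneck 2, flow now 10. (uses reverse residual edge)
No augmenting path remains; maximum flow = 10.
By max-flow min-cut, the minimum cut capacity equals the max flow.
In the residual graph, reachable from Hall: {Hall, x2, x3, x4, x6}.
Min-cut edges: Hall→x1 (2), x2→x5 (4), x6→Exit (4); capacity 2 + 4 + 4 = 10.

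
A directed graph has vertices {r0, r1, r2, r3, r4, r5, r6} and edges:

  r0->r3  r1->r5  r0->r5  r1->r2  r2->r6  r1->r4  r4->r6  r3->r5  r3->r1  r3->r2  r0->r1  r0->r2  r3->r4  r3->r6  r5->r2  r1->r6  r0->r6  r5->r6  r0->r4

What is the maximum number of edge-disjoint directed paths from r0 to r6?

6

Assign every edge capacity 1; by Menger, the answer equals the max flow.
Path r0→r6 (+1); total 1.
Path r0→r1→r6 (+1); total 2.
Path r0→r2→r6 (+1); total 3.
Path r0→r3→r6 (+1); total 4.
Path r0→r4→r6 (+1); total 5.
Path r0→r5→r6 (+1); total 6.
No residual r0→r6 path; max flow = 6.
Certifying cut of size 6: {r0→r1, r0→r2, r0→r3, r0→r4, r0→r5, r0→r6}.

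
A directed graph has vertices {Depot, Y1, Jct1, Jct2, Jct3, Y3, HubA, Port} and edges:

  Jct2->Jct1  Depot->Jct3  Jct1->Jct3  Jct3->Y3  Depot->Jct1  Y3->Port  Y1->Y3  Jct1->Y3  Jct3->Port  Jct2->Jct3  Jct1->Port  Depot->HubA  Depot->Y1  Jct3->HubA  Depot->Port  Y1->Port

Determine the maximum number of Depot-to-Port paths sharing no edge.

Assign every edge capacity 1; by Menger, the answer equals the max flow.
Path Depot→Port (+1); total 1.
Path Depot→Y1→Port (+1); total 2.
Path Depot→Jct1→Port (+1); total 3.
Path Depot→Jct3→Port (+1); total 4.
No residual Depot→Port path; max flow = 4.
Certifying cut of size 4: {Depot→Jct1, Depot→Jct3, Depot→Port, Depot→Y1}.

4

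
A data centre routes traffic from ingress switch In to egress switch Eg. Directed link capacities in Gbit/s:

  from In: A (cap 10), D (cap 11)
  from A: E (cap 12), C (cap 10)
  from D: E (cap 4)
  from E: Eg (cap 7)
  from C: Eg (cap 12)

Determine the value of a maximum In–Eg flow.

14

Augment In→A→E→Eg: bottleneck 7, flow now 7.
Augment In→A→C→Eg: bottleneck 3, flow now 10.
Augment In→D→E→A→C→Eg: bottleneck 4, flow now 14. (uses reverse residual edge)
No augmenting path remains; maximum flow = 14.
In the residual graph, reachable from In: {In, D}.
Min-cut edges: In→A (10), D→E (4); capacity 10 + 4 = 14.
This cut is saturated, so no flow can exceed 14.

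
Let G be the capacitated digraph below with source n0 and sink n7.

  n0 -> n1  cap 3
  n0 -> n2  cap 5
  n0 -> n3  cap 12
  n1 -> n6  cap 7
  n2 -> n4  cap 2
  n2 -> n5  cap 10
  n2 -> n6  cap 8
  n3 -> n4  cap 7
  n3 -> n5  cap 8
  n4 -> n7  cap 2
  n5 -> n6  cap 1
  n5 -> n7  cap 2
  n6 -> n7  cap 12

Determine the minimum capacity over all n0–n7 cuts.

Augment n0→n1→n6→n7: bottleneck 3, flow now 3.
Augment n0→n2→n4→n7: bottleneck 2, flow now 5.
Augment n0→n2→n5→n7: bottleneck 2, flow now 7.
Augment n0→n2→n6→n7: bottleneck 1, flow now 8.
Augment n0→n3→n5→n6→n7: bottleneck 1, flow now 9.
Augment n0→n3→n4→n2→n6→n7: bottleneck 2, flow now 11. (uses reverse residual edge)
Augment n0→n3→n5→n2→n6→n7: bottleneck 2, flow now 13. (uses reverse residual edge)
No augmenting path remains; maximum flow = 13.
By max-flow min-cut, the minimum cut capacity equals the max flow.
In the residual graph, reachable from n0: {n0, n3, n4, n5}.
Min-cut edges: n0→n1 (3), n0→n2 (5), n4→n7 (2), n5→n6 (1), n5→n7 (2); capacity 3 + 5 + 2 + 1 + 2 = 13.

13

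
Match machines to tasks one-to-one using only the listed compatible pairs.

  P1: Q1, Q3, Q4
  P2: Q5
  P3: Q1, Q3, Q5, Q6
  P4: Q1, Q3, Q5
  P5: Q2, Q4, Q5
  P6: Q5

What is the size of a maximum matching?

5

Unit-capacity flow: source→left, listed edges, right→sink; max matching = max flow.
Augmenting path P1→Q1 (+1); matched 1.
Augmenting path P2→Q5 (+1); matched 2.
Augmenting path P3→Q3 (+1); matched 3.
Augmenting path P5→Q2 (+1); matched 4.
Augmenting path P4→Q1→P1→Q4 (+1); matched 5.
No augmenting path remains; maximum matching = 5.
König certificate: {P1, P3, P4, P5, Q5} is a vertex cover of size 5 (every listed pair touches it), so no matching can be larger.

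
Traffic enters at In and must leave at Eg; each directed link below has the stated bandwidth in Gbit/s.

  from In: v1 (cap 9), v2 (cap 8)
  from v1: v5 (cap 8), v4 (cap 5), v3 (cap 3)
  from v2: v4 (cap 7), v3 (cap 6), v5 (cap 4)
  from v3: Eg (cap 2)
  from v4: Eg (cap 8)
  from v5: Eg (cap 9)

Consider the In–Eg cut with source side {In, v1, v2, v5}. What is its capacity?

30

Edges leaving {In, v1, v2, v5}: v1→v3 (3), v1→v4 (5), v2→v3 (6), v2→v4 (7), v5→Eg (9).
Cut capacity = 3 + 5 + 6 + 7 + 9 = 30.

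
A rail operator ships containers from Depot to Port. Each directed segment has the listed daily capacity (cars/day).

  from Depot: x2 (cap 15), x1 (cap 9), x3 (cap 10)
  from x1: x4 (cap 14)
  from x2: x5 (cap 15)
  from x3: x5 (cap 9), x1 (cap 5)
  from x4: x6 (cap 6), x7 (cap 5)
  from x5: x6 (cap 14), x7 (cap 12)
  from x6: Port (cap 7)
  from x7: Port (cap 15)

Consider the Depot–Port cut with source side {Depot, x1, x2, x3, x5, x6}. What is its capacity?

33

Edges leaving {Depot, x1, x2, x3, x5, x6}: x1→x4 (14), x5→x7 (12), x6→Port (7).
Cut capacity = 14 + 12 + 7 = 33.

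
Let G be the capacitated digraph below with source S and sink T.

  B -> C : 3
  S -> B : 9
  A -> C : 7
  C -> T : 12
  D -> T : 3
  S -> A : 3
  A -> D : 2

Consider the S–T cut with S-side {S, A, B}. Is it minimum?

Given cut capacity: 7 + 2 + 3 = 12.
Augment S→A→C→T: bottleneck 3, flow now 3.
Augment S→B→C→T: bottleneck 3, flow now 6.
No augmenting path remains; maximum flow = 6.
In the residual graph, reachable from S: {S, B}.
Min-cut edges: S→A (3), B→C (3); capacity 3 + 3 = 6.
Cut capacity 12 exceeds the max flow 6, so it is not minimum.

No — its capacity is 12, but the minimum cut has capacity 6.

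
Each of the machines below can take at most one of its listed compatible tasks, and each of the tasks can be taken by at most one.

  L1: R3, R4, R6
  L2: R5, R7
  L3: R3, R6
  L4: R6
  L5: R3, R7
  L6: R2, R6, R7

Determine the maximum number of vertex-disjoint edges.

6

Unit-capacity flow: source→left, listed edges, right→sink; max matching = max flow.
Augmenting path L1→R3 (+1); matched 1.
Augmenting path L2→R5 (+1); matched 2.
Augmenting path L3→R6 (+1); matched 3.
Augmenting path L5→R7 (+1); matched 4.
Augmenting path L6→R2 (+1); matched 5.
Augmenting path L4→R6→L3→R3→L1→R4 (+1); matched 6.
No augmenting path remains; maximum matching = 6.
König certificate: {L1, L2, L3, L4, L5, L6} is a vertex cover of size 6 (every listed pair touches it), so no matching can be larger.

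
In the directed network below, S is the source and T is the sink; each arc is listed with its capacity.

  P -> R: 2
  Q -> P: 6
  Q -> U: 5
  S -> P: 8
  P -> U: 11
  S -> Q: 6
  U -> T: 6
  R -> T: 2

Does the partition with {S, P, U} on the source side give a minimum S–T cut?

No — its capacity is 14, but the minimum cut has capacity 8.

Given cut capacity: 6 + 2 + 6 = 14.
Augment S→P→R→T: bottleneck 2, flow now 2.
Augment S→P→U→T: bottleneck 6, flow now 8.
No augmenting path remains; maximum flow = 8.
In the residual graph, reachable from S: {S, P, Q, U}.
Min-cut edges: P→R (2), U→T (6); capacity 2 + 6 = 8.
Cut capacity 14 exceeds the max flow 8, so it is not minimum.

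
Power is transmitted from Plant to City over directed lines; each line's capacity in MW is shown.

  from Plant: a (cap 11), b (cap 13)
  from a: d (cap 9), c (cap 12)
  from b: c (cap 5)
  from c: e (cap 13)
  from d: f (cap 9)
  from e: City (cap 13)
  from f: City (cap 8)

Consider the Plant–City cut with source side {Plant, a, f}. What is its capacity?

Edges leaving {Plant, a, f}: Plant→b (13), a→c (12), a→d (9), f→City (8).
Cut capacity = 13 + 12 + 9 + 8 = 42.

42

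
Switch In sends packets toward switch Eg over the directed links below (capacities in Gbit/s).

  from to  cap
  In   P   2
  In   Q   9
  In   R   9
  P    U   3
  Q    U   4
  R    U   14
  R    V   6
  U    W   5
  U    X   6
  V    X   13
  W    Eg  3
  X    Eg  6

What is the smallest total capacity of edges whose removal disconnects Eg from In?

9

Augment In→P→U→W→Eg: bottleneck 2, flow now 2.
Augment In→Q→U→W→Eg: bottleneck 1, flow now 3.
Augment In→Q→U→X→Eg: bottleneck 3, flow now 6.
Augment In→R→U→X→Eg: bottleneck 3, flow now 9.
No augmenting path remains; maximum flow = 9.
By max-flow min-cut, the minimum cut capacity equals the max flow.
In the residual graph, reachable from In: {In, P, Q, R, U, V, W, X}.
Min-cut edges: W→Eg (3), X→Eg (6); capacity 3 + 6 = 9.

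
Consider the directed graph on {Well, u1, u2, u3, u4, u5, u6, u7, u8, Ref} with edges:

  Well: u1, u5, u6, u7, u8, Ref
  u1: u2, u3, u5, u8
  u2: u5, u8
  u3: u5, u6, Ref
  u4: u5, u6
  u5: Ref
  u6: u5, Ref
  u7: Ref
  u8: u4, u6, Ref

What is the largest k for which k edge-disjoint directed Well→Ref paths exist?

6

Assign every edge capacity 1; by Menger, the answer equals the max flow.
Path Well→Ref (+1); total 1.
Path Well→u5→Ref (+1); total 2.
Path Well→u6→Ref (+1); total 3.
Path Well→u7→Ref (+1); total 4.
Path Well→u8→Ref (+1); total 5.
Path Well→u1→u3→Ref (+1); total 6.
No residual Well→Ref path; max flow = 6.
Certifying cut of size 6: {Well→Ref, Well→u1, Well→u5, Well→u6, Well→u7, Well→u8}.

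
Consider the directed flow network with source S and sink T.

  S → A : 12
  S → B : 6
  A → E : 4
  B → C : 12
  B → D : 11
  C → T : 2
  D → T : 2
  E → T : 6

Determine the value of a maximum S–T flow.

8

Augment S→A→E→T: bottleneck 4, flow now 4.
Augment S→B→C→T: bottleneck 2, flow now 6.
Augment S→B→D→T: bottleneck 2, flow now 8.
No augmenting path remains; maximum flow = 8.
In the residual graph, reachable from S: {S, A, B, C, D}.
Min-cut edges: A→E (4), C→T (2), D→T (2); capacity 4 + 2 + 2 = 8.
This cut is saturated, so no flow can exceed 8.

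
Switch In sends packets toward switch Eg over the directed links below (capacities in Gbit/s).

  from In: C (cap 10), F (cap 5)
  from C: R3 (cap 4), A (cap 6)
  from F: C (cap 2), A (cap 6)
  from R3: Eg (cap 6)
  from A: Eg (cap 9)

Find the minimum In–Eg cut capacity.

Augment In→C→R3→Eg: bottleneck 4, flow now 4.
Augment In→C→A→Eg: bottleneck 6, flow now 10.
Augment In→F→A→Eg: bottleneck 3, flow now 13.
No augmenting path remains; maximum flow = 13.
By max-flow min-cut, the minimum cut capacity equals the max flow.
In the residual graph, reachable from In: {In, C, F, A}.
Min-cut edges: C→R3 (4), A→Eg (9); capacity 4 + 9 = 13.

13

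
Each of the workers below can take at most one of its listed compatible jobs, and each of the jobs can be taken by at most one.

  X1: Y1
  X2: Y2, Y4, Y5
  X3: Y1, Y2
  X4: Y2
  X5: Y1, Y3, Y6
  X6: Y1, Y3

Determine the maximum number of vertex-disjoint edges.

5

Unit-capacity flow: source→left, listed edges, right→sink; max matching = max flow.
Augmenting path X1→Y1 (+1); matched 1.
Augmenting path X2→Y2 (+1); matched 2.
Augmenting path X5→Y3 (+1); matched 3.
Augmenting path X3→Y2→X2→Y4 (+1); matched 4.
Augmenting path X6→Y3→X5→Y6 (+1); matched 5.
No augmenting path remains; maximum matching = 5.
König certificate: {X2, X5, X6, Y1, Y2} is a vertex cover of size 5 (every listed pair touches it), so no matching can be larger.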